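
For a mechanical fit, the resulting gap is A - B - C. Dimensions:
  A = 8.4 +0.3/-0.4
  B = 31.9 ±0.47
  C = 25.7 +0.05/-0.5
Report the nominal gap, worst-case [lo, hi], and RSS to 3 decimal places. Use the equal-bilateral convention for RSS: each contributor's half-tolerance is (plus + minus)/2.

nominal=-49.200 wc=[-50.120,-47.930] rss=0.647

Stack each dimension's contribution:
  +A: nom +8.400 → Σnom=8.400; wc +0.300/-0.400 → slack +0.300/-0.400; half-tol=0.350, Σhalf²=0.122500
  -B: nom -31.900 → Σnom=-23.500; wc +0.470/-0.470 → slack +0.770/-0.870; half-tol=0.470, Σhalf²=0.343400
  -C: nom -25.700 → Σnom=-49.200; wc +0.500/-0.050 → slack +1.270/-0.920; half-tol=0.275, Σhalf²=0.419025
Nominal = -49.200. Worst-case = [-49.200 - 0.920, -49.200 + 1.270] = [-50.120, -47.930]. RSS = √0.419025 = 0.647.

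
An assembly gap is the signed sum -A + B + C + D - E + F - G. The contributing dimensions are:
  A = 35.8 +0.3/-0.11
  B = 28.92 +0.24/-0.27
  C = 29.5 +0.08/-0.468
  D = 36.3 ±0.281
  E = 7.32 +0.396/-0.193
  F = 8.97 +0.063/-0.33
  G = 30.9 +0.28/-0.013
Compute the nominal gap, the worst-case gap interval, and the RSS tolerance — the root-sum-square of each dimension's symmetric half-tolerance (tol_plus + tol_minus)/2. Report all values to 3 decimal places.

nominal=29.670 wc=[27.345,30.650] rss=0.639

Stack each dimension's contribution:
  -A: nom -35.800 → Σnom=-35.800; wc +0.110/-0.300 → slack +0.110/-0.300; half-tol=0.205, Σhalf²=0.042025
  +B: nom +28.920 → Σnom=-6.880; wc +0.240/-0.270 → slack +0.350/-0.570; half-tol=0.255, Σhalf²=0.107050
  +C: nom +29.500 → Σnom=22.620; wc +0.080/-0.468 → slack +0.430/-1.038; half-tol=0.274, Σhalf²=0.182126
  +D: nom +36.300 → Σnom=58.920; wc +0.281/-0.281 → slack +0.711/-1.319; half-tol=0.281, Σhalf²=0.261087
  -E: nom -7.320 → Σnom=51.600; wc +0.193/-0.396 → slack +0.904/-1.715; half-tol=0.294, Σhalf²=0.347817
  +F: nom +8.970 → Σnom=60.570; wc +0.063/-0.330 → slack +0.967/-2.045; half-tol=0.197, Σhalf²=0.386430
  -G: nom -30.900 → Σnom=29.670; wc +0.013/-0.280 → slack +0.980/-2.325; half-tol=0.147, Σhalf²=0.407892
Nominal = 29.670. Worst-case = [29.670 - 2.325, 29.670 + 0.980] = [27.345, 30.650]. RSS = √0.407892 = 0.639.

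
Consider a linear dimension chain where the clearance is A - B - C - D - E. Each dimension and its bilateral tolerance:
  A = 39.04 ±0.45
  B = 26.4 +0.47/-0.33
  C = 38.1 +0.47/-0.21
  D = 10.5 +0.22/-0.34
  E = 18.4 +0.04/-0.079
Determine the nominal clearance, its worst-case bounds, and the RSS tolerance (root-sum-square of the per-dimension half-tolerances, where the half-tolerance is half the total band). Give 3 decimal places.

Stack each dimension's contribution:
  +A: nom +39.040 → Σnom=39.040; wc +0.450/-0.450 → slack +0.450/-0.450; half-tol=0.450, Σhalf²=0.202500
  -B: nom -26.400 → Σnom=12.640; wc +0.330/-0.470 → slack +0.780/-0.920; half-tol=0.400, Σhalf²=0.362500
  -C: nom -38.100 → Σnom=-25.460; wc +0.210/-0.470 → slack +0.990/-1.390; half-tol=0.340, Σhalf²=0.478100
  -D: nom -10.500 → Σnom=-35.960; wc +0.340/-0.220 → slack +1.330/-1.610; half-tol=0.280, Σhalf²=0.556500
  -E: nom -18.400 → Σnom=-54.360; wc +0.079/-0.040 → slack +1.409/-1.650; half-tol=0.059, Σhalf²=0.560040
Nominal = -54.360. Worst-case = [-54.360 - 1.650, -54.360 + 1.409] = [-56.010, -52.951]. RSS = √0.560040 = 0.748.

nominal=-54.360 wc=[-56.010,-52.951] rss=0.748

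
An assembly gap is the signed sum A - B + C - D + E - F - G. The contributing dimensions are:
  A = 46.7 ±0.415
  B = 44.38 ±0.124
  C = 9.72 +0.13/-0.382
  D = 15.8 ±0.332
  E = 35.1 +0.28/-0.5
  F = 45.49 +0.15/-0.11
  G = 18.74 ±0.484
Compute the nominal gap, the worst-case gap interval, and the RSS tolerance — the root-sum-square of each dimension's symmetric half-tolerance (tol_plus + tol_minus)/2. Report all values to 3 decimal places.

Stack each dimension's contribution:
  +A: nom +46.700 → Σnom=46.700; wc +0.415/-0.415 → slack +0.415/-0.415; half-tol=0.415, Σhalf²=0.172225
  -B: nom -44.380 → Σnom=2.320; wc +0.124/-0.124 → slack +0.539/-0.539; half-tol=0.124, Σhalf²=0.187601
  +C: nom +9.720 → Σnom=12.040; wc +0.130/-0.382 → slack +0.669/-0.921; half-tol=0.256, Σhalf²=0.253137
  -D: nom -15.800 → Σnom=-3.760; wc +0.332/-0.332 → slack +1.001/-1.253; half-tol=0.332, Σhalf²=0.363361
  +E: nom +35.100 → Σnom=31.340; wc +0.280/-0.500 → slack +1.281/-1.753; half-tol=0.390, Σhalf²=0.515461
  -F: nom -45.490 → Σnom=-14.150; wc +0.110/-0.150 → slack +1.391/-1.903; half-tol=0.130, Σhalf²=0.532361
  -G: nom -18.740 → Σnom=-32.890; wc +0.484/-0.484 → slack +1.875/-2.387; half-tol=0.484, Σhalf²=0.766617
Nominal = -32.890. Worst-case = [-32.890 - 2.387, -32.890 + 1.875] = [-35.277, -31.015]. RSS = √0.766617 = 0.876.

nominal=-32.890 wc=[-35.277,-31.015] rss=0.876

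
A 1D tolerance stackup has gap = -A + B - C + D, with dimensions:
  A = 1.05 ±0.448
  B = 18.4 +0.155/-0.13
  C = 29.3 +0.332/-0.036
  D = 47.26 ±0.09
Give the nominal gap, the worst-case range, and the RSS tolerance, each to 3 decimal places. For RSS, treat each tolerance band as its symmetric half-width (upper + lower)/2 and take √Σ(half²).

nominal=35.310 wc=[34.310,36.039] rss=0.513

Stack each dimension's contribution:
  -A: nom -1.050 → Σnom=-1.050; wc +0.448/-0.448 → slack +0.448/-0.448; half-tol=0.448, Σhalf²=0.200704
  +B: nom +18.400 → Σnom=17.350; wc +0.155/-0.130 → slack +0.603/-0.578; half-tol=0.143, Σhalf²=0.221010
  -C: nom -29.300 → Σnom=-11.950; wc +0.036/-0.332 → slack +0.639/-0.910; half-tol=0.184, Σhalf²=0.254866
  +D: nom +47.260 → Σnom=35.310; wc +0.090/-0.090 → slack +0.729/-1.000; half-tol=0.090, Σhalf²=0.262966
Nominal = 35.310. Worst-case = [35.310 - 1.000, 35.310 + 0.729] = [34.310, 36.039]. RSS = √0.262966 = 0.513.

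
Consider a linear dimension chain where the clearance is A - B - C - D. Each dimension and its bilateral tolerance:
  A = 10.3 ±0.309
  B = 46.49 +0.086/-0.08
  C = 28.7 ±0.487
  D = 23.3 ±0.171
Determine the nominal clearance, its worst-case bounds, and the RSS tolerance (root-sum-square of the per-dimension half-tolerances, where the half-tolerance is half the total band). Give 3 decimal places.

nominal=-88.190 wc=[-89.243,-87.143] rss=0.607

Stack each dimension's contribution:
  +A: nom +10.300 → Σnom=10.300; wc +0.309/-0.309 → slack +0.309/-0.309; half-tol=0.309, Σhalf²=0.095481
  -B: nom -46.490 → Σnom=-36.190; wc +0.080/-0.086 → slack +0.389/-0.395; half-tol=0.083, Σhalf²=0.102370
  -C: nom -28.700 → Σnom=-64.890; wc +0.487/-0.487 → slack +0.876/-0.882; half-tol=0.487, Σhalf²=0.339539
  -D: nom -23.300 → Σnom=-88.190; wc +0.171/-0.171 → slack +1.047/-1.053; half-tol=0.171, Σhalf²=0.368780
Nominal = -88.190. Worst-case = [-88.190 - 1.053, -88.190 + 1.047] = [-89.243, -87.143]. RSS = √0.368780 = 0.607.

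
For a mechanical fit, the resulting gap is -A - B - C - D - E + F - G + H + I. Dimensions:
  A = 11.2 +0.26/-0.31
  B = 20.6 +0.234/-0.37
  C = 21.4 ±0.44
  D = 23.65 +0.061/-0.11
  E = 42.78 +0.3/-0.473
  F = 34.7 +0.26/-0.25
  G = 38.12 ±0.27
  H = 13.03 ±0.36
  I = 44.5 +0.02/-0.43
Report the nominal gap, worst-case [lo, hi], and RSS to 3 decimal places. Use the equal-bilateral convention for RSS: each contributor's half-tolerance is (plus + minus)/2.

Stack each dimension's contribution:
  -A: nom -11.200 → Σnom=-11.200; wc +0.310/-0.260 → slack +0.310/-0.260; half-tol=0.285, Σhalf²=0.081225
  -B: nom -20.600 → Σnom=-31.800; wc +0.370/-0.234 → slack +0.680/-0.494; half-tol=0.302, Σhalf²=0.172429
  -C: nom -21.400 → Σnom=-53.200; wc +0.440/-0.440 → slack +1.120/-0.934; half-tol=0.440, Σhalf²=0.366029
  -D: nom -23.650 → Σnom=-76.850; wc +0.110/-0.061 → slack +1.230/-0.995; half-tol=0.085, Σhalf²=0.373339
  -E: nom -42.780 → Σnom=-119.630; wc +0.473/-0.300 → slack +1.703/-1.295; half-tol=0.386, Σhalf²=0.522721
  +F: nom +34.700 → Σnom=-84.930; wc +0.260/-0.250 → slack +1.963/-1.545; half-tol=0.255, Σhalf²=0.587746
  -G: nom -38.120 → Σnom=-123.050; wc +0.270/-0.270 → slack +2.233/-1.815; half-tol=0.270, Σhalf²=0.660646
  +H: nom +13.030 → Σnom=-110.020; wc +0.360/-0.360 → slack +2.593/-2.175; half-tol=0.360, Σhalf²=0.790246
  +I: nom +44.500 → Σnom=-65.520; wc +0.020/-0.430 → slack +2.613/-2.605; half-tol=0.225, Σhalf²=0.840871
Nominal = -65.520. Worst-case = [-65.520 - 2.605, -65.520 + 2.613] = [-68.125, -62.907]. RSS = √0.840871 = 0.917.

nominal=-65.520 wc=[-68.125,-62.907] rss=0.917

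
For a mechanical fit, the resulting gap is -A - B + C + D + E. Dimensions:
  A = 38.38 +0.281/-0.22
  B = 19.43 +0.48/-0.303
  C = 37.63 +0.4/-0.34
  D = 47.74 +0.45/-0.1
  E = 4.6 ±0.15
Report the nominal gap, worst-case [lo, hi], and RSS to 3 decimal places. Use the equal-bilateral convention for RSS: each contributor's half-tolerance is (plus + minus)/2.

nominal=32.160 wc=[30.809,33.683] rss=0.672

Stack each dimension's contribution:
  -A: nom -38.380 → Σnom=-38.380; wc +0.220/-0.281 → slack +0.220/-0.281; half-tol=0.251, Σhalf²=0.062750
  -B: nom -19.430 → Σnom=-57.810; wc +0.303/-0.480 → slack +0.523/-0.761; half-tol=0.391, Σhalf²=0.216022
  +C: nom +37.630 → Σnom=-20.180; wc +0.400/-0.340 → slack +0.923/-1.101; half-tol=0.370, Σhalf²=0.352922
  +D: nom +47.740 → Σnom=27.560; wc +0.450/-0.100 → slack +1.373/-1.201; half-tol=0.275, Σhalf²=0.428547
  +E: nom +4.600 → Σnom=32.160; wc +0.150/-0.150 → slack +1.523/-1.351; half-tol=0.150, Σhalf²=0.451047
Nominal = 32.160. Worst-case = [32.160 - 1.351, 32.160 + 1.523] = [30.809, 33.683]. RSS = √0.451047 = 0.672.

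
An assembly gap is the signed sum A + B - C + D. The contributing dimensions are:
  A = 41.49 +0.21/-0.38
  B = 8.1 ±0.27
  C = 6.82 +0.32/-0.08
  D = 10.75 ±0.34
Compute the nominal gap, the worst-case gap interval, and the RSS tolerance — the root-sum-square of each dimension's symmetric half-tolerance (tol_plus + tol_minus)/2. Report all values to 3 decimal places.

nominal=53.520 wc=[52.210,54.420] rss=0.562

Stack each dimension's contribution:
  +A: nom +41.490 → Σnom=41.490; wc +0.210/-0.380 → slack +0.210/-0.380; half-tol=0.295, Σhalf²=0.087025
  +B: nom +8.100 → Σnom=49.590; wc +0.270/-0.270 → slack +0.480/-0.650; half-tol=0.270, Σhalf²=0.159925
  -C: nom -6.820 → Σnom=42.770; wc +0.080/-0.320 → slack +0.560/-0.970; half-tol=0.200, Σhalf²=0.199925
  +D: nom +10.750 → Σnom=53.520; wc +0.340/-0.340 → slack +0.900/-1.310; half-tol=0.340, Σhalf²=0.315525
Nominal = 53.520. Worst-case = [53.520 - 1.310, 53.520 + 0.900] = [52.210, 54.420]. RSS = √0.315525 = 0.562.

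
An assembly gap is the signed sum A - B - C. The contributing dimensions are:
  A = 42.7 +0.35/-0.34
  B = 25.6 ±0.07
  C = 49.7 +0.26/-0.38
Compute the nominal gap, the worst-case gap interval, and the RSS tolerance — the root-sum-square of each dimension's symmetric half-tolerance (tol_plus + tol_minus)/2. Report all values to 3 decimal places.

nominal=-32.600 wc=[-33.270,-31.800] rss=0.476

Stack each dimension's contribution:
  +A: nom +42.700 → Σnom=42.700; wc +0.350/-0.340 → slack +0.350/-0.340; half-tol=0.345, Σhalf²=0.119025
  -B: nom -25.600 → Σnom=17.100; wc +0.070/-0.070 → slack +0.420/-0.410; half-tol=0.070, Σhalf²=0.123925
  -C: nom -49.700 → Σnom=-32.600; wc +0.380/-0.260 → slack +0.800/-0.670; half-tol=0.320, Σhalf²=0.226325
Nominal = -32.600. Worst-case = [-32.600 - 0.670, -32.600 + 0.800] = [-33.270, -31.800]. RSS = √0.226325 = 0.476.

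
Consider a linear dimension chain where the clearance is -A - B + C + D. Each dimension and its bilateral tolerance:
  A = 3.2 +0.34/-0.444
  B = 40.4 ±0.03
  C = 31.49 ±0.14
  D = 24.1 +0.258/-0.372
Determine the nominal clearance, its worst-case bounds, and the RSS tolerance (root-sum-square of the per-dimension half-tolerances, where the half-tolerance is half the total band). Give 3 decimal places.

nominal=11.990 wc=[11.108,12.862] rss=0.523

Stack each dimension's contribution:
  -A: nom -3.200 → Σnom=-3.200; wc +0.444/-0.340 → slack +0.444/-0.340; half-tol=0.392, Σhalf²=0.153664
  -B: nom -40.400 → Σnom=-43.600; wc +0.030/-0.030 → slack +0.474/-0.370; half-tol=0.030, Σhalf²=0.154564
  +C: nom +31.490 → Σnom=-12.110; wc +0.140/-0.140 → slack +0.614/-0.510; half-tol=0.140, Σhalf²=0.174164
  +D: nom +24.100 → Σnom=11.990; wc +0.258/-0.372 → slack +0.872/-0.882; half-tol=0.315, Σhalf²=0.273389
Nominal = 11.990. Worst-case = [11.990 - 0.882, 11.990 + 0.872] = [11.108, 12.862]. RSS = √0.273389 = 0.523.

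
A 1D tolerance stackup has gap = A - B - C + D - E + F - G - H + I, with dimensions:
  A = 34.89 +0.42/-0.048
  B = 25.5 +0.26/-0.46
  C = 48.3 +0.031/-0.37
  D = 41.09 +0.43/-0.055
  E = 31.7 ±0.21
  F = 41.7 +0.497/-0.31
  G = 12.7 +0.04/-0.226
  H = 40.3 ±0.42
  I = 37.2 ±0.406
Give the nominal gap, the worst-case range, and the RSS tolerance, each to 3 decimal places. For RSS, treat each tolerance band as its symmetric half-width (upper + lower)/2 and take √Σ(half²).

nominal=-3.620 wc=[-5.400,-0.181] rss=0.922

Stack each dimension's contribution:
  +A: nom +34.890 → Σnom=34.890; wc +0.420/-0.048 → slack +0.420/-0.048; half-tol=0.234, Σhalf²=0.054756
  -B: nom -25.500 → Σnom=9.390; wc +0.460/-0.260 → slack +0.880/-0.308; half-tol=0.360, Σhalf²=0.184356
  -C: nom -48.300 → Σnom=-38.910; wc +0.370/-0.031 → slack +1.250/-0.339; half-tol=0.201, Σhalf²=0.224556
  +D: nom +41.090 → Σnom=2.180; wc +0.430/-0.055 → slack +1.680/-0.394; half-tol=0.242, Σhalf²=0.283363
  -E: nom -31.700 → Σnom=-29.520; wc +0.210/-0.210 → slack +1.890/-0.604; half-tol=0.210, Σhalf²=0.327462
  +F: nom +41.700 → Σnom=12.180; wc +0.497/-0.310 → slack +2.387/-0.914; half-tol=0.403, Σhalf²=0.490275
  -G: nom -12.700 → Σnom=-0.520; wc +0.226/-0.040 → slack +2.613/-0.954; half-tol=0.133, Σhalf²=0.507964
  -H: nom -40.300 → Σnom=-40.820; wc +0.420/-0.420 → slack +3.033/-1.374; half-tol=0.420, Σhalf²=0.684364
  +I: nom +37.200 → Σnom=-3.620; wc +0.406/-0.406 → slack +3.439/-1.780; half-tol=0.406, Σhalf²=0.849200
Nominal = -3.620. Worst-case = [-3.620 - 1.780, -3.620 + 3.439] = [-5.400, -0.181]. RSS = √0.849200 = 0.922.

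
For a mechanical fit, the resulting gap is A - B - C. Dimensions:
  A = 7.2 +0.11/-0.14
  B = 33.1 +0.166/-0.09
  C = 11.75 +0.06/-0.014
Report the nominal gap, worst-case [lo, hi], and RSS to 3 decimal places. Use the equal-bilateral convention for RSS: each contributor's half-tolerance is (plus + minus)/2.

nominal=-37.650 wc=[-38.016,-37.436] rss=0.183

Stack each dimension's contribution:
  +A: nom +7.200 → Σnom=7.200; wc +0.110/-0.140 → slack +0.110/-0.140; half-tol=0.125, Σhalf²=0.015625
  -B: nom -33.100 → Σnom=-25.900; wc +0.090/-0.166 → slack +0.200/-0.306; half-tol=0.128, Σhalf²=0.032009
  -C: nom -11.750 → Σnom=-37.650; wc +0.014/-0.060 → slack +0.214/-0.366; half-tol=0.037, Σhalf²=0.033378
Nominal = -37.650. Worst-case = [-37.650 - 0.366, -37.650 + 0.214] = [-38.016, -37.436]. RSS = √0.033378 = 0.183.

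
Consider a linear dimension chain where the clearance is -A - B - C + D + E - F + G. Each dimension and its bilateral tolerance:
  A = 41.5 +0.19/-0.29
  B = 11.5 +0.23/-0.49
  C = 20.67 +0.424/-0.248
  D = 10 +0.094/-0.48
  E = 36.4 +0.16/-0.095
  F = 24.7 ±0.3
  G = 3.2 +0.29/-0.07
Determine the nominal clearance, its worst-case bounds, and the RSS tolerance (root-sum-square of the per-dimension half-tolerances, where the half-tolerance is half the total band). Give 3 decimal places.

Stack each dimension's contribution:
  -A: nom -41.500 → Σnom=-41.500; wc +0.290/-0.190 → slack +0.290/-0.190; half-tol=0.240, Σhalf²=0.057600
  -B: nom -11.500 → Σnom=-53.000; wc +0.490/-0.230 → slack +0.780/-0.420; half-tol=0.360, Σhalf²=0.187200
  -C: nom -20.670 → Σnom=-73.670; wc +0.248/-0.424 → slack +1.028/-0.844; half-tol=0.336, Σhalf²=0.300096
  +D: nom +10.000 → Σnom=-63.670; wc +0.094/-0.480 → slack +1.122/-1.324; half-tol=0.287, Σhalf²=0.382465
  +E: nom +36.400 → Σnom=-27.270; wc +0.160/-0.095 → slack +1.282/-1.419; half-tol=0.128, Σhalf²=0.398721
  -F: nom -24.700 → Σnom=-51.970; wc +0.300/-0.300 → slack +1.582/-1.719; half-tol=0.300, Σhalf²=0.488721
  +G: nom +3.200 → Σnom=-48.770; wc +0.290/-0.070 → slack +1.872/-1.789; half-tol=0.180, Σhalf²=0.521121
Nominal = -48.770. Worst-case = [-48.770 - 1.789, -48.770 + 1.872] = [-50.559, -46.898]. RSS = √0.521121 = 0.722.

nominal=-48.770 wc=[-50.559,-46.898] rss=0.722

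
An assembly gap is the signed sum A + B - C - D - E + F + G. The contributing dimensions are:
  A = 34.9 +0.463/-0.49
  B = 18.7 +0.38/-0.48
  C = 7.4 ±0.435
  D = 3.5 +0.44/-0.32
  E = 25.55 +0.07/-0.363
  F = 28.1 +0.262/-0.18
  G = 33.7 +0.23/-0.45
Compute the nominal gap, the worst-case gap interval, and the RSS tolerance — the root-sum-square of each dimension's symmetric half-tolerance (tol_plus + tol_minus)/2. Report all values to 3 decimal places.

Stack each dimension's contribution:
  +A: nom +34.900 → Σnom=34.900; wc +0.463/-0.490 → slack +0.463/-0.490; half-tol=0.477, Σhalf²=0.227052
  +B: nom +18.700 → Σnom=53.600; wc +0.380/-0.480 → slack +0.843/-0.970; half-tol=0.430, Σhalf²=0.411952
  -C: nom -7.400 → Σnom=46.200; wc +0.435/-0.435 → slack +1.278/-1.405; half-tol=0.435, Σhalf²=0.601177
  -D: nom -3.500 → Σnom=42.700; wc +0.320/-0.440 → slack +1.598/-1.845; half-tol=0.380, Σhalf²=0.745577
  -E: nom -25.550 → Σnom=17.150; wc +0.363/-0.070 → slack +1.961/-1.915; half-tol=0.216, Σhalf²=0.792449
  +F: nom +28.100 → Σnom=45.250; wc +0.262/-0.180 → slack +2.223/-2.095; half-tol=0.221, Σhalf²=0.841290
  +G: nom +33.700 → Σnom=78.950; wc +0.230/-0.450 → slack +2.453/-2.545; half-tol=0.340, Σhalf²=0.956890
Nominal = 78.950. Worst-case = [78.950 - 2.545, 78.950 + 2.453] = [76.405, 81.403]. RSS = √0.956890 = 0.978.

nominal=78.950 wc=[76.405,81.403] rss=0.978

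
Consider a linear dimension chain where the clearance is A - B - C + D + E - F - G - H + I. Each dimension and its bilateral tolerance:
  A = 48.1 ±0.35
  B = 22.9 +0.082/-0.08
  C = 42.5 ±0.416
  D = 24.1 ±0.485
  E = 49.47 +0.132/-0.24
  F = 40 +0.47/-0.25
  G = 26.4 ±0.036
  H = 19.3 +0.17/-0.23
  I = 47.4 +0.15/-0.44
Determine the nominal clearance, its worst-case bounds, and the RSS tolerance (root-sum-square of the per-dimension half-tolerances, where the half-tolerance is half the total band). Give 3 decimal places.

nominal=17.970 wc=[15.281,20.099] rss=0.911

Stack each dimension's contribution:
  +A: nom +48.100 → Σnom=48.100; wc +0.350/-0.350 → slack +0.350/-0.350; half-tol=0.350, Σhalf²=0.122500
  -B: nom -22.900 → Σnom=25.200; wc +0.080/-0.082 → slack +0.430/-0.432; half-tol=0.081, Σhalf²=0.129061
  -C: nom -42.500 → Σnom=-17.300; wc +0.416/-0.416 → slack +0.846/-0.848; half-tol=0.416, Σhalf²=0.302117
  +D: nom +24.100 → Σnom=6.800; wc +0.485/-0.485 → slack +1.331/-1.333; half-tol=0.485, Σhalf²=0.537342
  +E: nom +49.470 → Σnom=56.270; wc +0.132/-0.240 → slack +1.463/-1.573; half-tol=0.186, Σhalf²=0.571938
  -F: nom -40.000 → Σnom=16.270; wc +0.250/-0.470 → slack +1.713/-2.043; half-tol=0.360, Σhalf²=0.701538
  -G: nom -26.400 → Σnom=-10.130; wc +0.036/-0.036 → slack +1.749/-2.079; half-tol=0.036, Σhalf²=0.702834
  -H: nom -19.300 → Σnom=-29.430; wc +0.230/-0.170 → slack +1.979/-2.249; half-tol=0.200, Σhalf²=0.742834
  +I: nom +47.400 → Σnom=17.970; wc +0.150/-0.440 → slack +2.129/-2.689; half-tol=0.295, Σhalf²=0.829859
Nominal = 17.970. Worst-case = [17.970 - 2.689, 17.970 + 2.129] = [15.281, 20.099]. RSS = √0.829859 = 0.911.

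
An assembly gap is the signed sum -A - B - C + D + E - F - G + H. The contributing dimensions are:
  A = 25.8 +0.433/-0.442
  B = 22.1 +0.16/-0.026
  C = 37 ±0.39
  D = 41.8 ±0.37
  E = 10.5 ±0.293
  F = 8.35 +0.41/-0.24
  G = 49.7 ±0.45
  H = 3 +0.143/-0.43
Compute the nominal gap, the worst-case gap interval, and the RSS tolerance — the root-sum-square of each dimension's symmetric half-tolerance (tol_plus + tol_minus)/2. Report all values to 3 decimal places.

Stack each dimension's contribution:
  -A: nom -25.800 → Σnom=-25.800; wc +0.442/-0.433 → slack +0.442/-0.433; half-tol=0.438, Σhalf²=0.191406
  -B: nom -22.100 → Σnom=-47.900; wc +0.026/-0.160 → slack +0.468/-0.593; half-tol=0.093, Σhalf²=0.200055
  -C: nom -37.000 → Σnom=-84.900; wc +0.390/-0.390 → slack +0.858/-0.983; half-tol=0.390, Σhalf²=0.352155
  +D: nom +41.800 → Σnom=-43.100; wc +0.370/-0.370 → slack +1.228/-1.353; half-tol=0.370, Σhalf²=0.489055
  +E: nom +10.500 → Σnom=-32.600; wc +0.293/-0.293 → slack +1.521/-1.646; half-tol=0.293, Σhalf²=0.574904
  -F: nom -8.350 → Σnom=-40.950; wc +0.240/-0.410 → slack +1.761/-2.056; half-tol=0.325, Σhalf²=0.680529
  -G: nom -49.700 → Σnom=-90.650; wc +0.450/-0.450 → slack +2.211/-2.506; half-tol=0.450, Σhalf²=0.883029
  +H: nom +3.000 → Σnom=-87.650; wc +0.143/-0.430 → slack +2.354/-2.936; half-tol=0.286, Σhalf²=0.965112
Nominal = -87.650. Worst-case = [-87.650 - 2.936, -87.650 + 2.354] = [-90.586, -85.296]. RSS = √0.965112 = 0.982.

nominal=-87.650 wc=[-90.586,-85.296] rss=0.982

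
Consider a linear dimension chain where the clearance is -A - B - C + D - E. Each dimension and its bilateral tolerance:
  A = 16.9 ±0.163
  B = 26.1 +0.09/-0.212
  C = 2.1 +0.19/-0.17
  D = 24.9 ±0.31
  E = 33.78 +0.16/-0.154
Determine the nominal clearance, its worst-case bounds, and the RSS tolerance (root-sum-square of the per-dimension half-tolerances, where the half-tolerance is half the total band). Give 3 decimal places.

Stack each dimension's contribution:
  -A: nom -16.900 → Σnom=-16.900; wc +0.163/-0.163 → slack +0.163/-0.163; half-tol=0.163, Σhalf²=0.026569
  -B: nom -26.100 → Σnom=-43.000; wc +0.212/-0.090 → slack +0.375/-0.253; half-tol=0.151, Σhalf²=0.049370
  -C: nom -2.100 → Σnom=-45.100; wc +0.170/-0.190 → slack +0.545/-0.443; half-tol=0.180, Σhalf²=0.081770
  +D: nom +24.900 → Σnom=-20.200; wc +0.310/-0.310 → slack +0.855/-0.753; half-tol=0.310, Σhalf²=0.177870
  -E: nom -33.780 → Σnom=-53.980; wc +0.154/-0.160 → slack +1.009/-0.913; half-tol=0.157, Σhalf²=0.202519
Nominal = -53.980. Worst-case = [-53.980 - 0.913, -53.980 + 1.009] = [-54.893, -52.971]. RSS = √0.202519 = 0.450.

nominal=-53.980 wc=[-54.893,-52.971] rss=0.450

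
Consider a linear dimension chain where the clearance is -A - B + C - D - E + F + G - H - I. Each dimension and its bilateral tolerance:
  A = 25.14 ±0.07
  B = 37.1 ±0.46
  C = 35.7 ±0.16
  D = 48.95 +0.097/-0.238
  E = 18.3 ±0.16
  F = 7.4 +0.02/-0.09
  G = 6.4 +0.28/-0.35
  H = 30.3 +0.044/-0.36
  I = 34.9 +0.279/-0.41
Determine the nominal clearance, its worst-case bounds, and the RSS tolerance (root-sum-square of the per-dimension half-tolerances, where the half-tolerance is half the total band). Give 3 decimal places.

nominal=-145.190 wc=[-146.900,-143.032] rss=0.747

Stack each dimension's contribution:
  -A: nom -25.140 → Σnom=-25.140; wc +0.070/-0.070 → slack +0.070/-0.070; half-tol=0.070, Σhalf²=0.004900
  -B: nom -37.100 → Σnom=-62.240; wc +0.460/-0.460 → slack +0.530/-0.530; half-tol=0.460, Σhalf²=0.216500
  +C: nom +35.700 → Σnom=-26.540; wc +0.160/-0.160 → slack +0.690/-0.690; half-tol=0.160, Σhalf²=0.242100
  -D: nom -48.950 → Σnom=-75.490; wc +0.238/-0.097 → slack +0.928/-0.787; half-tol=0.167, Σhalf²=0.270156
  -E: nom -18.300 → Σnom=-93.790; wc +0.160/-0.160 → slack +1.088/-0.947; half-tol=0.160, Σhalf²=0.295756
  +F: nom +7.400 → Σnom=-86.390; wc +0.020/-0.090 → slack +1.108/-1.037; half-tol=0.055, Σhalf²=0.298781
  +G: nom +6.400 → Σnom=-79.990; wc +0.280/-0.350 → slack +1.388/-1.387; half-tol=0.315, Σhalf²=0.398006
  -H: nom -30.300 → Σnom=-110.290; wc +0.360/-0.044 → slack +1.748/-1.431; half-tol=0.202, Σhalf²=0.438810
  -I: nom -34.900 → Σnom=-145.190; wc +0.410/-0.279 → slack +2.158/-1.710; half-tol=0.345, Σhalf²=0.557490
Nominal = -145.190. Worst-case = [-145.190 - 1.710, -145.190 + 2.158] = [-146.900, -143.032]. RSS = √0.557490 = 0.747.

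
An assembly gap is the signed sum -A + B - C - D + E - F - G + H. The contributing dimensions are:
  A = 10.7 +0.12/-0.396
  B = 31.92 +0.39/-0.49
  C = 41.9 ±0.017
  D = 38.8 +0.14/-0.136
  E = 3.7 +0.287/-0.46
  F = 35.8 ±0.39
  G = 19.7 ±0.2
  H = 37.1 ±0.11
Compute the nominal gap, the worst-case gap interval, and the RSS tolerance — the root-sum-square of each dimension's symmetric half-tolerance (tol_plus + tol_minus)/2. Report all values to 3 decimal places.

Stack each dimension's contribution:
  -A: nom -10.700 → Σnom=-10.700; wc +0.396/-0.120 → slack +0.396/-0.120; half-tol=0.258, Σhalf²=0.066564
  +B: nom +31.920 → Σnom=21.220; wc +0.390/-0.490 → slack +0.786/-0.610; half-tol=0.440, Σhalf²=0.260164
  -C: nom -41.900 → Σnom=-20.680; wc +0.017/-0.017 → slack +0.803/-0.627; half-tol=0.017, Σhalf²=0.260453
  -D: nom -38.800 → Σnom=-59.480; wc +0.136/-0.140 → slack +0.939/-0.767; half-tol=0.138, Σhalf²=0.279497
  +E: nom +3.700 → Σnom=-55.780; wc +0.287/-0.460 → slack +1.226/-1.227; half-tol=0.373, Σhalf²=0.418999
  -F: nom -35.800 → Σnom=-91.580; wc +0.390/-0.390 → slack +1.616/-1.617; half-tol=0.390, Σhalf²=0.571099
  -G: nom -19.700 → Σnom=-111.280; wc +0.200/-0.200 → slack +1.816/-1.817; half-tol=0.200, Σhalf²=0.611099
  +H: nom +37.100 → Σnom=-74.180; wc +0.110/-0.110 → slack +1.926/-1.927; half-tol=0.110, Σhalf²=0.623199
Nominal = -74.180. Worst-case = [-74.180 - 1.927, -74.180 + 1.926] = [-76.107, -72.254]. RSS = √0.623199 = 0.789.

nominal=-74.180 wc=[-76.107,-72.254] rss=0.789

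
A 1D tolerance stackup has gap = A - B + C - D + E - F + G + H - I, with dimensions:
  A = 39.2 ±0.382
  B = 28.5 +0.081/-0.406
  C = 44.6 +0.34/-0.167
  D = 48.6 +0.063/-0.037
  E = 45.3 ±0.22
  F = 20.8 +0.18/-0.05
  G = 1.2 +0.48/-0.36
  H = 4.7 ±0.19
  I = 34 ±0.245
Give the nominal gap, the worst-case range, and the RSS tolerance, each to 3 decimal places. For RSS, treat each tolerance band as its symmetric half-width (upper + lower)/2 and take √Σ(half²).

Stack each dimension's contribution:
  +A: nom +39.200 → Σnom=39.200; wc +0.382/-0.382 → slack +0.382/-0.382; half-tol=0.382, Σhalf²=0.145924
  -B: nom -28.500 → Σnom=10.700; wc +0.406/-0.081 → slack +0.788/-0.463; half-tol=0.244, Σhalf²=0.205216
  +C: nom +44.600 → Σnom=55.300; wc +0.340/-0.167 → slack +1.128/-0.630; half-tol=0.254, Σhalf²=0.269479
  -D: nom -48.600 → Σnom=6.700; wc +0.037/-0.063 → slack +1.165/-0.693; half-tol=0.050, Σhalf²=0.271979
  +E: nom +45.300 → Σnom=52.000; wc +0.220/-0.220 → slack +1.385/-0.913; half-tol=0.220, Σhalf²=0.320379
  -F: nom -20.800 → Σnom=31.200; wc +0.050/-0.180 → slack +1.435/-1.093; half-tol=0.115, Σhalf²=0.333603
  +G: nom +1.200 → Σnom=32.400; wc +0.480/-0.360 → slack +1.915/-1.453; half-tol=0.420, Σhalf²=0.510003
  +H: nom +4.700 → Σnom=37.100; wc +0.190/-0.190 → slack +2.105/-1.643; half-tol=0.190, Σhalf²=0.546103
  -I: nom -34.000 → Σnom=3.100; wc +0.245/-0.245 → slack +2.350/-1.888; half-tol=0.245, Σhalf²=0.606128
Nominal = 3.100. Worst-case = [3.100 - 1.888, 3.100 + 2.350] = [1.212, 5.450]. RSS = √0.606128 = 0.779.

nominal=3.100 wc=[1.212,5.450] rss=0.779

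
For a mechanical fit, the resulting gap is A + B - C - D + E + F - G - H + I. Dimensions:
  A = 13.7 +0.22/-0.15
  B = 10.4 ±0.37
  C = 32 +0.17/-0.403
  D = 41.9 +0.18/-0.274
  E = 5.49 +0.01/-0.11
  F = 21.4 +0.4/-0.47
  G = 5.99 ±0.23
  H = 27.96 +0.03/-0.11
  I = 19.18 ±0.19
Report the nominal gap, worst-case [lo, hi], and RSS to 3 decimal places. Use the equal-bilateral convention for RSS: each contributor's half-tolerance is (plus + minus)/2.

nominal=-37.680 wc=[-39.580,-35.473] rss=0.769

Stack each dimension's contribution:
  +A: nom +13.700 → Σnom=13.700; wc +0.220/-0.150 → slack +0.220/-0.150; half-tol=0.185, Σhalf²=0.034225
  +B: nom +10.400 → Σnom=24.100; wc +0.370/-0.370 → slack +0.590/-0.520; half-tol=0.370, Σhalf²=0.171125
  -C: nom -32.000 → Σnom=-7.900; wc +0.403/-0.170 → slack +0.993/-0.690; half-tol=0.287, Σhalf²=0.253207
  -D: nom -41.900 → Σnom=-49.800; wc +0.274/-0.180 → slack +1.267/-0.870; half-tol=0.227, Σhalf²=0.304736
  +E: nom +5.490 → Σnom=-44.310; wc +0.010/-0.110 → slack +1.277/-0.980; half-tol=0.060, Σhalf²=0.308336
  +F: nom +21.400 → Σnom=-22.910; wc +0.400/-0.470 → slack +1.677/-1.450; half-tol=0.435, Σhalf²=0.497561
  -G: nom -5.990 → Σnom=-28.900; wc +0.230/-0.230 → slack +1.907/-1.680; half-tol=0.230, Σhalf²=0.550461
  -H: nom -27.960 → Σnom=-56.860; wc +0.110/-0.030 → slack +2.017/-1.710; half-tol=0.070, Σhalf²=0.555361
  +I: nom +19.180 → Σnom=-37.680; wc +0.190/-0.190 → slack +2.207/-1.900; half-tol=0.190, Σhalf²=0.591461
Nominal = -37.680. Worst-case = [-37.680 - 1.900, -37.680 + 2.207] = [-39.580, -35.473]. RSS = √0.591461 = 0.769.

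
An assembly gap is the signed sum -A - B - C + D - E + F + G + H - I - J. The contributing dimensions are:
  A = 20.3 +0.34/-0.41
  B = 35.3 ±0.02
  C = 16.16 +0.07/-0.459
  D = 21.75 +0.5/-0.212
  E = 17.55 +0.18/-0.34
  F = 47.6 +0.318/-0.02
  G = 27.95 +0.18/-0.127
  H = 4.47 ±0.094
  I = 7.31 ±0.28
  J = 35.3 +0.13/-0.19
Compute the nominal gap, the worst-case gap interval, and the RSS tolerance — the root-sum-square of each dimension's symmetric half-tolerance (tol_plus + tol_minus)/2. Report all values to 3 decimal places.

nominal=-30.150 wc=[-31.623,-27.359] rss=0.755

Stack each dimension's contribution:
  -A: nom -20.300 → Σnom=-20.300; wc +0.410/-0.340 → slack +0.410/-0.340; half-tol=0.375, Σhalf²=0.140625
  -B: nom -35.300 → Σnom=-55.600; wc +0.020/-0.020 → slack +0.430/-0.360; half-tol=0.020, Σhalf²=0.141025
  -C: nom -16.160 → Σnom=-71.760; wc +0.459/-0.070 → slack +0.889/-0.430; half-tol=0.265, Σhalf²=0.210985
  +D: nom +21.750 → Σnom=-50.010; wc +0.500/-0.212 → slack +1.389/-0.642; half-tol=0.356, Σhalf²=0.337721
  -E: nom -17.550 → Σnom=-67.560; wc +0.340/-0.180 → slack +1.729/-0.822; half-tol=0.260, Σhalf²=0.405321
  +F: nom +47.600 → Σnom=-19.960; wc +0.318/-0.020 → slack +2.047/-0.842; half-tol=0.169, Σhalf²=0.433882
  +G: nom +27.950 → Σnom=7.990; wc +0.180/-0.127 → slack +2.227/-0.969; half-tol=0.153, Σhalf²=0.457444
  +H: nom +4.470 → Σnom=12.460; wc +0.094/-0.094 → slack +2.321/-1.063; half-tol=0.094, Σhalf²=0.466280
  -I: nom -7.310 → Σnom=5.150; wc +0.280/-0.280 → slack +2.601/-1.343; half-tol=0.280, Σhalf²=0.544681
  -J: nom -35.300 → Σnom=-30.150; wc +0.190/-0.130 → slack +2.791/-1.473; half-tol=0.160, Σhalf²=0.570280
Nominal = -30.150. Worst-case = [-30.150 - 1.473, -30.150 + 2.791] = [-31.623, -27.359]. RSS = √0.570280 = 0.755.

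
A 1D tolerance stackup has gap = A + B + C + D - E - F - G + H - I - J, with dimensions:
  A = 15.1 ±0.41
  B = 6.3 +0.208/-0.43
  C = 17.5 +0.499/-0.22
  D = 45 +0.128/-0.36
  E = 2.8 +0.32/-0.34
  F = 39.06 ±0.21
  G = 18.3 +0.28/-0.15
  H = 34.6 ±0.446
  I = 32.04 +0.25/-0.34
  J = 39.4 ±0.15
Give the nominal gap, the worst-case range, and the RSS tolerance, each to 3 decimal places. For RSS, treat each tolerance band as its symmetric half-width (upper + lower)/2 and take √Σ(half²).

Stack each dimension's contribution:
  +A: nom +15.100 → Σnom=15.100; wc +0.410/-0.410 → slack +0.410/-0.410; half-tol=0.410, Σhalf²=0.168100
  +B: nom +6.300 → Σnom=21.400; wc +0.208/-0.430 → slack +0.618/-0.840; half-tol=0.319, Σhalf²=0.269861
  +C: nom +17.500 → Σnom=38.900; wc +0.499/-0.220 → slack +1.117/-1.060; half-tol=0.359, Σhalf²=0.399101
  +D: nom +45.000 → Σnom=83.900; wc +0.128/-0.360 → slack +1.245/-1.420; half-tol=0.244, Σhalf²=0.458637
  -E: nom -2.800 → Σnom=81.100; wc +0.340/-0.320 → slack +1.585/-1.740; half-tol=0.330, Σhalf²=0.567537
  -F: nom -39.060 → Σnom=42.040; wc +0.210/-0.210 → slack +1.795/-1.950; half-tol=0.210, Σhalf²=0.611637
  -G: nom -18.300 → Σnom=23.740; wc +0.150/-0.280 → slack +1.945/-2.230; half-tol=0.215, Σhalf²=0.657862
  +H: nom +34.600 → Σnom=58.340; wc +0.446/-0.446 → slack +2.391/-2.676; half-tol=0.446, Σhalf²=0.856778
  -I: nom -32.040 → Σnom=26.300; wc +0.340/-0.250 → slack +2.731/-2.926; half-tol=0.295, Σhalf²=0.943803
  -J: nom -39.400 → Σnom=-13.100; wc +0.150/-0.150 → slack +2.881/-3.076; half-tol=0.150, Σhalf²=0.966303
Nominal = -13.100. Worst-case = [-13.100 - 3.076, -13.100 + 2.881] = [-16.176, -10.219]. RSS = √0.966303 = 0.983.

nominal=-13.100 wc=[-16.176,-10.219] rss=0.983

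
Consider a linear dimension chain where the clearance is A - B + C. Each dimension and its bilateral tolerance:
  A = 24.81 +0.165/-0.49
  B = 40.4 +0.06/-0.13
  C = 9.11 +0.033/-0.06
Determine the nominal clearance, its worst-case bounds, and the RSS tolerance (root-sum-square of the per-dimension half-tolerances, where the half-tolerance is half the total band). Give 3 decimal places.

nominal=-6.480 wc=[-7.090,-6.152] rss=0.344

Stack each dimension's contribution:
  +A: nom +24.810 → Σnom=24.810; wc +0.165/-0.490 → slack +0.165/-0.490; half-tol=0.328, Σhalf²=0.107256
  -B: nom -40.400 → Σnom=-15.590; wc +0.130/-0.060 → slack +0.295/-0.550; half-tol=0.095, Σhalf²=0.116281
  +C: nom +9.110 → Σnom=-6.480; wc +0.033/-0.060 → slack +0.328/-0.610; half-tol=0.046, Σhalf²=0.118444
Nominal = -6.480. Worst-case = [-6.480 - 0.610, -6.480 + 0.328] = [-7.090, -6.152]. RSS = √0.118444 = 0.344.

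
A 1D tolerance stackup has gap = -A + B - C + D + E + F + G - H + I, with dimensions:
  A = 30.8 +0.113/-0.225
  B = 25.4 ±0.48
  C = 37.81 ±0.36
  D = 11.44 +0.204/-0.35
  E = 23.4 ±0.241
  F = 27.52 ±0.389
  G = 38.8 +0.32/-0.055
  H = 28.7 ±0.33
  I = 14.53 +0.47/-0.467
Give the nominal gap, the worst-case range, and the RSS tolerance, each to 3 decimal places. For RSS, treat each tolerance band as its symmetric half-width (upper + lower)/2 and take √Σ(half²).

nominal=43.780 wc=[40.995,46.799] rss=1.019

Stack each dimension's contribution:
  -A: nom -30.800 → Σnom=-30.800; wc +0.225/-0.113 → slack +0.225/-0.113; half-tol=0.169, Σhalf²=0.028561
  +B: nom +25.400 → Σnom=-5.400; wc +0.480/-0.480 → slack +0.705/-0.593; half-tol=0.480, Σhalf²=0.258961
  -C: nom -37.810 → Σnom=-43.210; wc +0.360/-0.360 → slack +1.065/-0.953; half-tol=0.360, Σhalf²=0.388561
  +D: nom +11.440 → Σnom=-31.770; wc +0.204/-0.350 → slack +1.269/-1.303; half-tol=0.277, Σhalf²=0.465290
  +E: nom +23.400 → Σnom=-8.370; wc +0.241/-0.241 → slack +1.510/-1.544; half-tol=0.241, Σhalf²=0.523371
  +F: nom +27.520 → Σnom=19.150; wc +0.389/-0.389 → slack +1.899/-1.933; half-tol=0.389, Σhalf²=0.674692
  +G: nom +38.800 → Σnom=57.950; wc +0.320/-0.055 → slack +2.219/-1.988; half-tol=0.188, Σhalf²=0.709848
  -H: nom -28.700 → Σnom=29.250; wc +0.330/-0.330 → slack +2.549/-2.318; half-tol=0.330, Σhalf²=0.818748
  +I: nom +14.530 → Σnom=43.780; wc +0.470/-0.467 → slack +3.019/-2.785; half-tol=0.469, Σhalf²=1.038241
Nominal = 43.780. Worst-case = [43.780 - 2.785, 43.780 + 3.019] = [40.995, 46.799]. RSS = √1.038241 = 1.019.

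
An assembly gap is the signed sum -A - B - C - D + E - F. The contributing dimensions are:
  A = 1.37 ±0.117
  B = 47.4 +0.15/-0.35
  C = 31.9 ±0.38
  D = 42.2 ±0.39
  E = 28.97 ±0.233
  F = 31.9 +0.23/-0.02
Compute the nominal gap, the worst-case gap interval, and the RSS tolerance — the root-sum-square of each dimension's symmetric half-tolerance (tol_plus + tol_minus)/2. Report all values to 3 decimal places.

Stack each dimension's contribution:
  -A: nom -1.370 → Σnom=-1.370; wc +0.117/-0.117 → slack +0.117/-0.117; half-tol=0.117, Σhalf²=0.013689
  -B: nom -47.400 → Σnom=-48.770; wc +0.350/-0.150 → slack +0.467/-0.267; half-tol=0.250, Σhalf²=0.076189
  -C: nom -31.900 → Σnom=-80.670; wc +0.380/-0.380 → slack +0.847/-0.647; half-tol=0.380, Σhalf²=0.220589
  -D: nom -42.200 → Σnom=-122.870; wc +0.390/-0.390 → slack +1.237/-1.037; half-tol=0.390, Σhalf²=0.372689
  +E: nom +28.970 → Σnom=-93.900; wc +0.233/-0.233 → slack +1.470/-1.270; half-tol=0.233, Σhalf²=0.426978
  -F: nom -31.900 → Σnom=-125.800; wc +0.020/-0.230 → slack +1.490/-1.500; half-tol=0.125, Σhalf²=0.442603
Nominal = -125.800. Worst-case = [-125.800 - 1.500, -125.800 + 1.490] = [-127.300, -124.310]. RSS = √0.442603 = 0.665.

nominal=-125.800 wc=[-127.300,-124.310] rss=0.665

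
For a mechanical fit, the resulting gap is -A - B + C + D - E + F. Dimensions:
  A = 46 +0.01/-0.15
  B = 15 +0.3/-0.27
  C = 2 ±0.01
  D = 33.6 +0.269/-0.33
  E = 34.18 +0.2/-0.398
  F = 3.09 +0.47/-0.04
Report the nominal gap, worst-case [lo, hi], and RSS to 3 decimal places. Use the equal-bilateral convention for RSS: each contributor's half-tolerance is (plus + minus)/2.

Stack each dimension's contribution:
  -A: nom -46.000 → Σnom=-46.000; wc +0.150/-0.010 → slack +0.150/-0.010; half-tol=0.080, Σhalf²=0.006400
  -B: nom -15.000 → Σnom=-61.000; wc +0.270/-0.300 → slack +0.420/-0.310; half-tol=0.285, Σhalf²=0.087625
  +C: nom +2.000 → Σnom=-59.000; wc +0.010/-0.010 → slack +0.430/-0.320; half-tol=0.010, Σhalf²=0.087725
  +D: nom +33.600 → Σnom=-25.400; wc +0.269/-0.330 → slack +0.699/-0.650; half-tol=0.299, Σhalf²=0.177425
  -E: nom -34.180 → Σnom=-59.580; wc +0.398/-0.200 → slack +1.097/-0.850; half-tol=0.299, Σhalf²=0.266826
  +F: nom +3.090 → Σnom=-56.490; wc +0.470/-0.040 → slack +1.567/-0.890; half-tol=0.255, Σhalf²=0.331851
Nominal = -56.490. Worst-case = [-56.490 - 0.890, -56.490 + 1.567] = [-57.380, -54.923]. RSS = √0.331851 = 0.576.

nominal=-56.490 wc=[-57.380,-54.923] rss=0.576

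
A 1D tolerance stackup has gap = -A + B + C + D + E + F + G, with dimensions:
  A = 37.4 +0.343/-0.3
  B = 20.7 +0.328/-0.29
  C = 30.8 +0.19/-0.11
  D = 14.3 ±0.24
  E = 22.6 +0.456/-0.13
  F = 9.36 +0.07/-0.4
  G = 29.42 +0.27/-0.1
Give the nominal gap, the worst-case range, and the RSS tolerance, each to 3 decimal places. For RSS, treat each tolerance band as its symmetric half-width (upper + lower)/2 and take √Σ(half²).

nominal=89.780 wc=[88.167,91.634] rss=0.674

Stack each dimension's contribution:
  -A: nom -37.400 → Σnom=-37.400; wc +0.300/-0.343 → slack +0.300/-0.343; half-tol=0.322, Σhalf²=0.103362
  +B: nom +20.700 → Σnom=-16.700; wc +0.328/-0.290 → slack +0.628/-0.633; half-tol=0.309, Σhalf²=0.198843
  +C: nom +30.800 → Σnom=14.100; wc +0.190/-0.110 → slack +0.818/-0.743; half-tol=0.150, Σhalf²=0.221343
  +D: nom +14.300 → Σnom=28.400; wc +0.240/-0.240 → slack +1.058/-0.983; half-tol=0.240, Σhalf²=0.278943
  +E: nom +22.600 → Σnom=51.000; wc +0.456/-0.130 → slack +1.514/-1.113; half-tol=0.293, Σhalf²=0.364792
  +F: nom +9.360 → Σnom=60.360; wc +0.070/-0.400 → slack +1.584/-1.513; half-tol=0.235, Σhalf²=0.420017
  +G: nom +29.420 → Σnom=89.780; wc +0.270/-0.100 → slack +1.854/-1.613; half-tol=0.185, Σhalf²=0.454242
Nominal = 89.780. Worst-case = [89.780 - 1.613, 89.780 + 1.854] = [88.167, 91.634]. RSS = √0.454242 = 0.674.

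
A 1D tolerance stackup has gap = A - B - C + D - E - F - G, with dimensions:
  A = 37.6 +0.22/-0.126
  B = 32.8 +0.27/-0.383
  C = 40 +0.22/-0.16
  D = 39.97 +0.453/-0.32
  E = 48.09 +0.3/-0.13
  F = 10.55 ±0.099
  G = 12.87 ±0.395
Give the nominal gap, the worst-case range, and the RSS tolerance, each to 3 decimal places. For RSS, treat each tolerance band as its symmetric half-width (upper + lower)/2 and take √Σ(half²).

nominal=-66.740 wc=[-68.470,-64.900] rss=0.731

Stack each dimension's contribution:
  +A: nom +37.600 → Σnom=37.600; wc +0.220/-0.126 → slack +0.220/-0.126; half-tol=0.173, Σhalf²=0.029929
  -B: nom -32.800 → Σnom=4.800; wc +0.383/-0.270 → slack +0.603/-0.396; half-tol=0.327, Σhalf²=0.136531
  -C: nom -40.000 → Σnom=-35.200; wc +0.160/-0.220 → slack +0.763/-0.616; half-tol=0.190, Σhalf²=0.172631
  +D: nom +39.970 → Σnom=4.770; wc +0.453/-0.320 → slack +1.216/-0.936; half-tol=0.387, Σhalf²=0.322013
  -E: nom -48.090 → Σnom=-43.320; wc +0.130/-0.300 → slack +1.346/-1.236; half-tol=0.215, Σhalf²=0.368238
  -F: nom -10.550 → Σnom=-53.870; wc +0.099/-0.099 → slack +1.445/-1.335; half-tol=0.099, Σhalf²=0.378039
  -G: nom -12.870 → Σnom=-66.740; wc +0.395/-0.395 → slack +1.840/-1.730; half-tol=0.395, Σhalf²=0.534064
Nominal = -66.740. Worst-case = [-66.740 - 1.730, -66.740 + 1.840] = [-68.470, -64.900]. RSS = √0.534064 = 0.731.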